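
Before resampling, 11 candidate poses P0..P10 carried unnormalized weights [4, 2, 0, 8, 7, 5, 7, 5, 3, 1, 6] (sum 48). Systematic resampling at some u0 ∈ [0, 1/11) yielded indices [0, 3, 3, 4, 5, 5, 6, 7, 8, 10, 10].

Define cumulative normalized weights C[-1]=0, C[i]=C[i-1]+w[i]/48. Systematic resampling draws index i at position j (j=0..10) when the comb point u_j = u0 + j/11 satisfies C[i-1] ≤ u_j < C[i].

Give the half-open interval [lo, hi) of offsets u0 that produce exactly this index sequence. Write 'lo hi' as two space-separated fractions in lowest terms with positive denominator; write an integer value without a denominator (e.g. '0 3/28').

C = [1/12, 1/8, 1/8, 7/24, 7/16, 13/24, 11/16, 19/24, 41/48, 7/8, 1]
j=0 picked index 0: u0 ∈ [0, 1/12)
j=1 picked index 3: u0 ∈ [3/88, 53/264)
j=2 picked index 3: u0 ∈ [-5/88, 29/264)
j=3 picked index 4: u0 ∈ [5/264, 29/176)
j=4 picked index 5: u0 ∈ [13/176, 47/264)
j=5 picked index 5: u0 ∈ [-3/176, 23/264)
j=6 picked index 6: u0 ∈ [-1/264, 25/176)
j=7 picked index 7: u0 ∈ [9/176, 41/264)
j=8 picked index 8: u0 ∈ [17/264, 67/528)
j=9 picked index 10: u0 ∈ [5/88, 2/11)
j=10 picked index 10: u0 ∈ [-3/88, 1/11)
intersection: [13/176, 1/12)

13/176 1/12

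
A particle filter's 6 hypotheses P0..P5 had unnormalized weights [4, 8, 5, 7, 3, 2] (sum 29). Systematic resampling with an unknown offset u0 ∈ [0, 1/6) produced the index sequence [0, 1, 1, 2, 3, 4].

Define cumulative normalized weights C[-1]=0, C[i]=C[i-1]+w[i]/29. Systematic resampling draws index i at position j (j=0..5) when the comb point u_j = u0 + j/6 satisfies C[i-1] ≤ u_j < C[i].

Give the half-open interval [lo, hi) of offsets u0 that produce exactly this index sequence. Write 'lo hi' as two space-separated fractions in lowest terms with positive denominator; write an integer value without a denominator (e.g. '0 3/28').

0 7/87

C = [4/29, 12/29, 17/29, 24/29, 27/29, 1]
j=0 picked index 0: u0 ∈ [0, 4/29)
j=1 picked index 1: u0 ∈ [-5/174, 43/174)
j=2 picked index 1: u0 ∈ [-17/87, 7/87)
j=3 picked index 2: u0 ∈ [-5/58, 5/58)
j=4 picked index 3: u0 ∈ [-7/87, 14/87)
j=5 picked index 4: u0 ∈ [-1/174, 17/174)
intersection: [0, 7/87)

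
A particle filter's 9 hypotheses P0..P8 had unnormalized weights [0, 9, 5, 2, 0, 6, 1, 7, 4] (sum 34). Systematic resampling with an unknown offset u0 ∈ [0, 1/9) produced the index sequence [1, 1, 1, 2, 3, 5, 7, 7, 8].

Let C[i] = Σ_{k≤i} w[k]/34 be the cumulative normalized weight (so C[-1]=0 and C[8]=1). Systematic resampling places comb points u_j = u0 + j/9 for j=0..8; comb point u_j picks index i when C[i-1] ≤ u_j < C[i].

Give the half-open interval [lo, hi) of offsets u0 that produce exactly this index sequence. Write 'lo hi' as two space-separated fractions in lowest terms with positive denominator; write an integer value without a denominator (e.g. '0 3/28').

C = [0, 9/34, 7/17, 8/17, 8/17, 11/17, 23/34, 15/17, 1]
j=0 picked index 1: u0 ∈ [0, 9/34)
j=1 picked index 1: u0 ∈ [-1/9, 47/306)
j=2 picked index 1: u0 ∈ [-2/9, 13/306)
j=3 picked index 2: u0 ∈ [-7/102, 4/51)
j=4 picked index 3: u0 ∈ [-5/153, 4/153)
j=5 picked index 5: u0 ∈ [-13/153, 14/153)
j=6 picked index 7: u0 ∈ [1/102, 11/51)
j=7 picked index 7: u0 ∈ [-31/306, 16/153)
j=8 picked index 8: u0 ∈ [-1/153, 1/9)
intersection: [1/102, 4/153)

1/102 4/153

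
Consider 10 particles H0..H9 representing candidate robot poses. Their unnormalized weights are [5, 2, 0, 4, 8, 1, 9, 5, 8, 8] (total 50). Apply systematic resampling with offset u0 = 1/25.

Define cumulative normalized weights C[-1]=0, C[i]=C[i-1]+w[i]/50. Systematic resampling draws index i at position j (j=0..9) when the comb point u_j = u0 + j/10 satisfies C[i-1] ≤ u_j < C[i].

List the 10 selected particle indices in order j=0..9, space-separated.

C = [1/10, 7/50, 7/50, 11/50, 19/50, 2/5, 29/50, 17/25, 21/25, 1]
j=0: u_0=1/25 ∈ [0, 1/10) → index 0
j=1: u_1=7/50 ∈ [7/50, 11/50) → index 3
j=2: u_2=6/25 ∈ [11/50, 19/50) → index 4
j=3: u_3=17/50 ∈ [11/50, 19/50) → index 4
j=4: u_4=11/25 ∈ [2/5, 29/50) → index 6
j=5: u_5=27/50 ∈ [2/5, 29/50) → index 6
j=6: u_6=16/25 ∈ [29/50, 17/25) → index 7
j=7: u_7=37/50 ∈ [17/25, 21/25) → index 8
j=8: u_8=21/25 ∈ [21/25, 1) → index 9
j=9: u_9=47/50 ∈ [21/25, 1) → index 9

0 3 4 4 6 6 7 8 9 9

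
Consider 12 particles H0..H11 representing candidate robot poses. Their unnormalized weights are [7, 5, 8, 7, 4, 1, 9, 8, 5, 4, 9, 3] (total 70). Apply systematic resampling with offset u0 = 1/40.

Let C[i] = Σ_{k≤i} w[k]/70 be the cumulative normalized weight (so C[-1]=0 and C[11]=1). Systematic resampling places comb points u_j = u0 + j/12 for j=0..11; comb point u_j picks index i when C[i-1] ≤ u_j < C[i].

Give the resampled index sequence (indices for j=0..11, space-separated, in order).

C = [1/10, 6/35, 2/7, 27/70, 31/70, 16/35, 41/70, 7/10, 27/35, 29/35, 67/70, 1]
j=0: u_0=1/40 ∈ [0, 1/10) → index 0
j=1: u_1=13/120 ∈ [1/10, 6/35) → index 1
j=2: u_2=23/120 ∈ [6/35, 2/7) → index 2
j=3: u_3=11/40 ∈ [6/35, 2/7) → index 2
j=4: u_4=43/120 ∈ [2/7, 27/70) → index 3
j=5: u_5=53/120 ∈ [27/70, 31/70) → index 4
j=6: u_6=21/40 ∈ [16/35, 41/70) → index 6
j=7: u_7=73/120 ∈ [41/70, 7/10) → index 7
j=8: u_8=83/120 ∈ [41/70, 7/10) → index 7
j=9: u_9=31/40 ∈ [27/35, 29/35) → index 9
j=10: u_10=103/120 ∈ [29/35, 67/70) → index 10
j=11: u_11=113/120 ∈ [29/35, 67/70) → index 10

0 1 2 2 3 4 6 7 7 9 10 10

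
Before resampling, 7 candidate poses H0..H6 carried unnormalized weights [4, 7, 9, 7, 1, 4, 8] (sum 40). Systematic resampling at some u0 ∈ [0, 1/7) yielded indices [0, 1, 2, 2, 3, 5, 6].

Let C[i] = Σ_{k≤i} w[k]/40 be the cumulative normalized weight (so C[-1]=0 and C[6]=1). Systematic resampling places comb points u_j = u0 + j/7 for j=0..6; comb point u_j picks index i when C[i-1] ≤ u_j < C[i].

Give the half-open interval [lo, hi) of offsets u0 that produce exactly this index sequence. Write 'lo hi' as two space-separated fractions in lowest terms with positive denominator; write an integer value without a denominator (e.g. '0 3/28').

0 1/14

C = [1/10, 11/40, 1/2, 27/40, 7/10, 4/5, 1]
j=0 picked index 0: u0 ∈ [0, 1/10)
j=1 picked index 1: u0 ∈ [-3/70, 37/280)
j=2 picked index 2: u0 ∈ [-3/280, 3/14)
j=3 picked index 2: u0 ∈ [-43/280, 1/14)
j=4 picked index 3: u0 ∈ [-1/14, 29/280)
j=5 picked index 5: u0 ∈ [-1/70, 3/35)
j=6 picked index 6: u0 ∈ [-2/35, 1/7)
intersection: [0, 1/14)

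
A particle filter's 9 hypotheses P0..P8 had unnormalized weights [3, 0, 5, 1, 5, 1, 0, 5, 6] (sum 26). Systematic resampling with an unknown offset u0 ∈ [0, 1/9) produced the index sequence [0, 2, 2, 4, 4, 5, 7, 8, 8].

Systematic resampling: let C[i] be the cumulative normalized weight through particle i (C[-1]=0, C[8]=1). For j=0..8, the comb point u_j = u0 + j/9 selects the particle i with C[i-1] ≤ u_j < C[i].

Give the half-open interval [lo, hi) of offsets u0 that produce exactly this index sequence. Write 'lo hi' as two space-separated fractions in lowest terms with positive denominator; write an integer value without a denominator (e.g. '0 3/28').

1/78 5/234

C = [3/26, 3/26, 4/13, 9/26, 7/13, 15/26, 15/26, 10/13, 1]
j=0 picked index 0: u0 ∈ [0, 3/26)
j=1 picked index 2: u0 ∈ [1/234, 23/117)
j=2 picked index 2: u0 ∈ [-25/234, 10/117)
j=3 picked index 4: u0 ∈ [1/78, 8/39)
j=4 picked index 4: u0 ∈ [-23/234, 11/117)
j=5 picked index 5: u0 ∈ [-2/117, 5/234)
j=6 picked index 7: u0 ∈ [-7/78, 4/39)
j=7 picked index 8: u0 ∈ [-1/117, 2/9)
j=8 picked index 8: u0 ∈ [-14/117, 1/9)
intersection: [1/78, 5/234)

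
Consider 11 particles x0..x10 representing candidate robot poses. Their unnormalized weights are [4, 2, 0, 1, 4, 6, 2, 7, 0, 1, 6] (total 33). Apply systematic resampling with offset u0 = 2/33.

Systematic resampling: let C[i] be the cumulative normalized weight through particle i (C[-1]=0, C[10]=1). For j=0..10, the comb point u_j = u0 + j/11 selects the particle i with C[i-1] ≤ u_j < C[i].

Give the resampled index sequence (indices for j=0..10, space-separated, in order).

C = [4/33, 2/11, 2/11, 7/33, 1/3, 17/33, 19/33, 26/33, 26/33, 9/11, 1]
j=0: u_0=2/33 ∈ [0, 4/33) → index 0
j=1: u_1=5/33 ∈ [4/33, 2/11) → index 1
j=2: u_2=8/33 ∈ [7/33, 1/3) → index 4
j=3: u_3=1/3 ∈ [1/3, 17/33) → index 5
j=4: u_4=14/33 ∈ [1/3, 17/33) → index 5
j=5: u_5=17/33 ∈ [17/33, 19/33) → index 6
j=6: u_6=20/33 ∈ [19/33, 26/33) → index 7
j=7: u_7=23/33 ∈ [19/33, 26/33) → index 7
j=8: u_8=26/33 ∈ [26/33, 9/11) → index 9
j=9: u_9=29/33 ∈ [9/11, 1) → index 10
j=10: u_10=32/33 ∈ [9/11, 1) → index 10

0 1 4 5 5 6 7 7 9 10 10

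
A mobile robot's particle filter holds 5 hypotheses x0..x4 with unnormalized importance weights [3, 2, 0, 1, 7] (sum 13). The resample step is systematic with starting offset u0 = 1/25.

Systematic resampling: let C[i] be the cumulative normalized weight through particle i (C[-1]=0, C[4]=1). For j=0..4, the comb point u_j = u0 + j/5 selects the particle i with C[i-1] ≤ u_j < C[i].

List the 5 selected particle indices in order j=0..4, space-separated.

C = [3/13, 5/13, 5/13, 6/13, 1]
j=0: u_0=1/25 ∈ [0, 3/13) → index 0
j=1: u_1=6/25 ∈ [3/13, 5/13) → index 1
j=2: u_2=11/25 ∈ [5/13, 6/13) → index 3
j=3: u_3=16/25 ∈ [6/13, 1) → index 4
j=4: u_4=21/25 ∈ [6/13, 1) → index 4

0 1 3 4 4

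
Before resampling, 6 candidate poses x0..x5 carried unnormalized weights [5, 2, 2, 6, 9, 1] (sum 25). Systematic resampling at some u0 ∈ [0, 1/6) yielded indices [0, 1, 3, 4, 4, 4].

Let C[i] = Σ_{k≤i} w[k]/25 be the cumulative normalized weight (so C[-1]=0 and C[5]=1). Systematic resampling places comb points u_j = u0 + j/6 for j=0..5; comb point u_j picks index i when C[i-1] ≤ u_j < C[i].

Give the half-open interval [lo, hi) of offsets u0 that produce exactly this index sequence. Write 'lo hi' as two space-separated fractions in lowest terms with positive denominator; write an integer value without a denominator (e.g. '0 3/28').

1/10 17/150

C = [1/5, 7/25, 9/25, 3/5, 24/25, 1]
j=0 picked index 0: u0 ∈ [0, 1/5)
j=1 picked index 1: u0 ∈ [1/30, 17/150)
j=2 picked index 3: u0 ∈ [2/75, 4/15)
j=3 picked index 4: u0 ∈ [1/10, 23/50)
j=4 picked index 4: u0 ∈ [-1/15, 22/75)
j=5 picked index 4: u0 ∈ [-7/30, 19/150)
intersection: [1/10, 17/150)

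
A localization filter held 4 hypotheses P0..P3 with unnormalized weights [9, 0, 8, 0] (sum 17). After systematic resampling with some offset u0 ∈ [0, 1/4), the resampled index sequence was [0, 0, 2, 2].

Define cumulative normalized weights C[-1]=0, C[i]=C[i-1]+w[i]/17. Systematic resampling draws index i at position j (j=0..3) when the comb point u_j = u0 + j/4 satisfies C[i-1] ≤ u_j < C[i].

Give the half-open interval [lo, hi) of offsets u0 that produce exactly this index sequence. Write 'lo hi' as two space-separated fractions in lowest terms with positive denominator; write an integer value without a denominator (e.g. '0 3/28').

C = [9/17, 9/17, 1, 1]
j=0 picked index 0: u0 ∈ [0, 9/17)
j=1 picked index 0: u0 ∈ [-1/4, 19/68)
j=2 picked index 2: u0 ∈ [1/34, 1/2)
j=3 picked index 2: u0 ∈ [-15/68, 1/4)
intersection: [1/34, 1/4)

1/34 1/4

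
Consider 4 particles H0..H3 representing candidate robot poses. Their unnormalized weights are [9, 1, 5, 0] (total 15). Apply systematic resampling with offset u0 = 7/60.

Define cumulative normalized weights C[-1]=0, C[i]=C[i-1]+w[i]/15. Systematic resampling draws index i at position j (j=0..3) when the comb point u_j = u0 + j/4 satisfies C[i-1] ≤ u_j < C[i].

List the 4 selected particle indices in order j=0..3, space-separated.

C = [3/5, 2/3, 1, 1]
j=0: u_0=7/60 ∈ [0, 3/5) → index 0
j=1: u_1=11/30 ∈ [0, 3/5) → index 0
j=2: u_2=37/60 ∈ [3/5, 2/3) → index 1
j=3: u_3=13/15 ∈ [2/3, 1) → index 2

0 0 1 2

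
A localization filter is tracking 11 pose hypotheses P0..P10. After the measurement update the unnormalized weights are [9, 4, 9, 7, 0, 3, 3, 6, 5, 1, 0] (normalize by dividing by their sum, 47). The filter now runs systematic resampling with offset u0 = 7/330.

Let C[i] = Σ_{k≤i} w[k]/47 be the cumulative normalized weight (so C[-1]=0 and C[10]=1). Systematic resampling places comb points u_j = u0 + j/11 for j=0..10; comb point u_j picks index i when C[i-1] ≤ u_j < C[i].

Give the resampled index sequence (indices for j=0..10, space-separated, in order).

0 0 1 2 2 3 3 5 7 7 8

C = [9/47, 13/47, 22/47, 29/47, 29/47, 32/47, 35/47, 41/47, 46/47, 1, 1]
j=0: u_0=7/330 ∈ [0, 9/47) → index 0
j=1: u_1=37/330 ∈ [0, 9/47) → index 0
j=2: u_2=67/330 ∈ [9/47, 13/47) → index 1
j=3: u_3=97/330 ∈ [13/47, 22/47) → index 2
j=4: u_4=127/330 ∈ [13/47, 22/47) → index 2
j=5: u_5=157/330 ∈ [22/47, 29/47) → index 3
j=6: u_6=17/30 ∈ [22/47, 29/47) → index 3
j=7: u_7=217/330 ∈ [29/47, 32/47) → index 5
j=8: u_8=247/330 ∈ [35/47, 41/47) → index 7
j=9: u_9=277/330 ∈ [35/47, 41/47) → index 7
j=10: u_10=307/330 ∈ [41/47, 46/47) → index 8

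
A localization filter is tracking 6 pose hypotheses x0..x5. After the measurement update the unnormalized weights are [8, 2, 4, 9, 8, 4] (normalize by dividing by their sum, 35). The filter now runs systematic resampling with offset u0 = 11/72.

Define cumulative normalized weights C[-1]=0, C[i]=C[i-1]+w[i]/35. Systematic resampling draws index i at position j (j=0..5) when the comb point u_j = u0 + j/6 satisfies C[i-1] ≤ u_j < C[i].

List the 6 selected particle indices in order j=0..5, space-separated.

0 2 3 3 4 5

C = [8/35, 2/7, 2/5, 23/35, 31/35, 1]
j=0: u_0=11/72 ∈ [0, 8/35) → index 0
j=1: u_1=23/72 ∈ [2/7, 2/5) → index 2
j=2: u_2=35/72 ∈ [2/5, 23/35) → index 3
j=3: u_3=47/72 ∈ [2/5, 23/35) → index 3
j=4: u_4=59/72 ∈ [23/35, 31/35) → index 4
j=5: u_5=71/72 ∈ [31/35, 1) → index 5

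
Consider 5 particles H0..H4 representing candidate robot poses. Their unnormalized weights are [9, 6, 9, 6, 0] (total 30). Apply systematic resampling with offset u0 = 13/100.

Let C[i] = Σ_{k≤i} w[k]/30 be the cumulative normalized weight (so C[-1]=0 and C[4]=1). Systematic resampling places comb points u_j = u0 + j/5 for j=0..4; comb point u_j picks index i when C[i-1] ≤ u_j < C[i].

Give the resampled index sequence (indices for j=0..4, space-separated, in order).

C = [3/10, 1/2, 4/5, 1, 1]
j=0: u_0=13/100 ∈ [0, 3/10) → index 0
j=1: u_1=33/100 ∈ [3/10, 1/2) → index 1
j=2: u_2=53/100 ∈ [1/2, 4/5) → index 2
j=3: u_3=73/100 ∈ [1/2, 4/5) → index 2
j=4: u_4=93/100 ∈ [4/5, 1) → index 3

0 1 2 2 3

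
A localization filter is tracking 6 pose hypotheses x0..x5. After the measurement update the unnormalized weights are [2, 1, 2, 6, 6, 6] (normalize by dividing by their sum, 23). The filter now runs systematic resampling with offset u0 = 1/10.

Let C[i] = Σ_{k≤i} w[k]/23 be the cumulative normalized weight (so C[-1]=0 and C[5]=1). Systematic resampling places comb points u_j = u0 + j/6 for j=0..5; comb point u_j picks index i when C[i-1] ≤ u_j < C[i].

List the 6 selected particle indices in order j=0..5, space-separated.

C = [2/23, 3/23, 5/23, 11/23, 17/23, 1]
j=0: u_0=1/10 ∈ [2/23, 3/23) → index 1
j=1: u_1=4/15 ∈ [5/23, 11/23) → index 3
j=2: u_2=13/30 ∈ [5/23, 11/23) → index 3
j=3: u_3=3/5 ∈ [11/23, 17/23) → index 4
j=4: u_4=23/30 ∈ [17/23, 1) → index 5
j=5: u_5=14/15 ∈ [17/23, 1) → index 5

1 3 3 4 5 5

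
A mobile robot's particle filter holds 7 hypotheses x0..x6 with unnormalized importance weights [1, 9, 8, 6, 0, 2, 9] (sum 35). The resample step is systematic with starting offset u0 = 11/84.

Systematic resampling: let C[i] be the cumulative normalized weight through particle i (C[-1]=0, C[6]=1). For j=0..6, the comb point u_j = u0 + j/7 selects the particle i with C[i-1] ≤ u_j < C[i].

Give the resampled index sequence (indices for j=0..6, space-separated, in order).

C = [1/35, 2/7, 18/35, 24/35, 24/35, 26/35, 1]
j=0: u_0=11/84 ∈ [1/35, 2/7) → index 1
j=1: u_1=23/84 ∈ [1/35, 2/7) → index 1
j=2: u_2=5/12 ∈ [2/7, 18/35) → index 2
j=3: u_3=47/84 ∈ [18/35, 24/35) → index 3
j=4: u_4=59/84 ∈ [24/35, 26/35) → index 5
j=5: u_5=71/84 ∈ [26/35, 1) → index 6
j=6: u_6=83/84 ∈ [26/35, 1) → index 6

1 1 2 3 5 6 6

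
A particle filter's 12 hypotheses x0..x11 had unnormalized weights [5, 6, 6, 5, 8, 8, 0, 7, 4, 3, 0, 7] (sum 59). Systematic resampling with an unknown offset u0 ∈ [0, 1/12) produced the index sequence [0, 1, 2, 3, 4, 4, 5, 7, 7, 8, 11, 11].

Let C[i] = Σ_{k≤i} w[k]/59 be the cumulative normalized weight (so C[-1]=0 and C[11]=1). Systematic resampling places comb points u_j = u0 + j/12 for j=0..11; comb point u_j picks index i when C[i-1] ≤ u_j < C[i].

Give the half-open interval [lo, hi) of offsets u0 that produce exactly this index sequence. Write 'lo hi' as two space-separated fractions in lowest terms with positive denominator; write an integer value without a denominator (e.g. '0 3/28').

C = [5/59, 11/59, 17/59, 22/59, 30/59, 38/59, 38/59, 45/59, 49/59, 52/59, 52/59, 1]
j=0 picked index 0: u0 ∈ [0, 5/59)
j=1 picked index 1: u0 ∈ [1/708, 73/708)
j=2 picked index 2: u0 ∈ [7/354, 43/354)
j=3 picked index 3: u0 ∈ [9/236, 29/236)
j=4 picked index 4: u0 ∈ [7/177, 31/177)
j=5 picked index 4: u0 ∈ [-31/708, 65/708)
j=6 picked index 5: u0 ∈ [1/118, 17/118)
j=7 picked index 7: u0 ∈ [43/708, 127/708)
j=8 picked index 7: u0 ∈ [-4/177, 17/177)
j=9 picked index 8: u0 ∈ [3/236, 19/236)
j=10 picked index 11: u0 ∈ [17/354, 1/6)
j=11 picked index 11: u0 ∈ [-25/708, 1/12)
intersection: [43/708, 19/236)

43/708 19/236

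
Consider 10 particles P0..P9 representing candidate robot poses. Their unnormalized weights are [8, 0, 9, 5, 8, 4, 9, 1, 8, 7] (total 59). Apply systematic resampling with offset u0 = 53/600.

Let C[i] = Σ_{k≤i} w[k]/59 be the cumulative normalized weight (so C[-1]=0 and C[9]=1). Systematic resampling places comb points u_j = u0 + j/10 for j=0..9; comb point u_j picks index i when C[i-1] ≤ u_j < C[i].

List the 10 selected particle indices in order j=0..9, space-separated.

C = [8/59, 8/59, 17/59, 22/59, 30/59, 34/59, 43/59, 44/59, 52/59, 1]
j=0: u_0=53/600 ∈ [0, 8/59) → index 0
j=1: u_1=113/600 ∈ [8/59, 17/59) → index 2
j=2: u_2=173/600 ∈ [17/59, 22/59) → index 3
j=3: u_3=233/600 ∈ [22/59, 30/59) → index 4
j=4: u_4=293/600 ∈ [22/59, 30/59) → index 4
j=5: u_5=353/600 ∈ [34/59, 43/59) → index 6
j=6: u_6=413/600 ∈ [34/59, 43/59) → index 6
j=7: u_7=473/600 ∈ [44/59, 52/59) → index 8
j=8: u_8=533/600 ∈ [52/59, 1) → index 9
j=9: u_9=593/600 ∈ [52/59, 1) → index 9

0 2 3 4 4 6 6 8 9 9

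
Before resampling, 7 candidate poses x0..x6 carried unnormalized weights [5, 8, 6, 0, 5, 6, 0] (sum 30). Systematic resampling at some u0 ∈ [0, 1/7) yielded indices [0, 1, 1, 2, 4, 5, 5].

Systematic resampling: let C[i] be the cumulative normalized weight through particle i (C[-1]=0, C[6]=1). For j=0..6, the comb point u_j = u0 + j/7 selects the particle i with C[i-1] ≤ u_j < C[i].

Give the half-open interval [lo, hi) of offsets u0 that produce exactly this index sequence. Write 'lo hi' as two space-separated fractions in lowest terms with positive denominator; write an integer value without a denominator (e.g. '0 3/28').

3/35 1/7

C = [1/6, 13/30, 19/30, 19/30, 4/5, 1, 1]
j=0 picked index 0: u0 ∈ [0, 1/6)
j=1 picked index 1: u0 ∈ [1/42, 61/210)
j=2 picked index 1: u0 ∈ [-5/42, 31/210)
j=3 picked index 2: u0 ∈ [1/210, 43/210)
j=4 picked index 4: u0 ∈ [13/210, 8/35)
j=5 picked index 5: u0 ∈ [3/35, 2/7)
j=6 picked index 5: u0 ∈ [-2/35, 1/7)
intersection: [3/35, 1/7)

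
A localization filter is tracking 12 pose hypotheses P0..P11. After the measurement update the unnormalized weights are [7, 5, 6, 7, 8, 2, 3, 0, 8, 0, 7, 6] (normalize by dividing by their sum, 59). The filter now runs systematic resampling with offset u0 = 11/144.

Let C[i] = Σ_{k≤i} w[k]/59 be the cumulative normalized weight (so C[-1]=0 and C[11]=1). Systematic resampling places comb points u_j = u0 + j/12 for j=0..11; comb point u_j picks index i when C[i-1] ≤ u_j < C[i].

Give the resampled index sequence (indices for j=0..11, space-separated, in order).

0 1 2 3 3 4 5 8 8 10 11 11

C = [7/59, 12/59, 18/59, 25/59, 33/59, 35/59, 38/59, 38/59, 46/59, 46/59, 53/59, 1]
j=0: u_0=11/144 ∈ [0, 7/59) → index 0
j=1: u_1=23/144 ∈ [7/59, 12/59) → index 1
j=2: u_2=35/144 ∈ [12/59, 18/59) → index 2
j=3: u_3=47/144 ∈ [18/59, 25/59) → index 3
j=4: u_4=59/144 ∈ [18/59, 25/59) → index 3
j=5: u_5=71/144 ∈ [25/59, 33/59) → index 4
j=6: u_6=83/144 ∈ [33/59, 35/59) → index 5
j=7: u_7=95/144 ∈ [38/59, 46/59) → index 8
j=8: u_8=107/144 ∈ [38/59, 46/59) → index 8
j=9: u_9=119/144 ∈ [46/59, 53/59) → index 10
j=10: u_10=131/144 ∈ [53/59, 1) → index 11
j=11: u_11=143/144 ∈ [53/59, 1) → index 11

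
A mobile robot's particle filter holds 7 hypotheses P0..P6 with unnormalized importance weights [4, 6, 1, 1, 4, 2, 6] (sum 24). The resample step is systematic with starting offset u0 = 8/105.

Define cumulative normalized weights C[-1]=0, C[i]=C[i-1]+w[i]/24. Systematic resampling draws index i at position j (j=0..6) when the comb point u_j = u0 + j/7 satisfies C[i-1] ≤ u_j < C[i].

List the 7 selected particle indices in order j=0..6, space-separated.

0 1 1 4 4 6 6

C = [1/6, 5/12, 11/24, 1/2, 2/3, 3/4, 1]
j=0: u_0=8/105 ∈ [0, 1/6) → index 0
j=1: u_1=23/105 ∈ [1/6, 5/12) → index 1
j=2: u_2=38/105 ∈ [1/6, 5/12) → index 1
j=3: u_3=53/105 ∈ [1/2, 2/3) → index 4
j=4: u_4=68/105 ∈ [1/2, 2/3) → index 4
j=5: u_5=83/105 ∈ [3/4, 1) → index 6
j=6: u_6=14/15 ∈ [3/4, 1) → index 6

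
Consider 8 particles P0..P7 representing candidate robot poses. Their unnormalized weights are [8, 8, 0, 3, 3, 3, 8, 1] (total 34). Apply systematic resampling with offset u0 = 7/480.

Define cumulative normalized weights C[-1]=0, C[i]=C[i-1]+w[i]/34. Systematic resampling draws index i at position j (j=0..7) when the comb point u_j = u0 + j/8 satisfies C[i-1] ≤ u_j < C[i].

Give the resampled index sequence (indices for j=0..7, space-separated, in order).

0 0 1 1 3 4 6 6

C = [4/17, 8/17, 8/17, 19/34, 11/17, 25/34, 33/34, 1]
j=0: u_0=7/480 ∈ [0, 4/17) → index 0
j=1: u_1=67/480 ∈ [0, 4/17) → index 0
j=2: u_2=127/480 ∈ [4/17, 8/17) → index 1
j=3: u_3=187/480 ∈ [4/17, 8/17) → index 1
j=4: u_4=247/480 ∈ [8/17, 19/34) → index 3
j=5: u_5=307/480 ∈ [19/34, 11/17) → index 4
j=6: u_6=367/480 ∈ [25/34, 33/34) → index 6
j=7: u_7=427/480 ∈ [25/34, 33/34) → index 6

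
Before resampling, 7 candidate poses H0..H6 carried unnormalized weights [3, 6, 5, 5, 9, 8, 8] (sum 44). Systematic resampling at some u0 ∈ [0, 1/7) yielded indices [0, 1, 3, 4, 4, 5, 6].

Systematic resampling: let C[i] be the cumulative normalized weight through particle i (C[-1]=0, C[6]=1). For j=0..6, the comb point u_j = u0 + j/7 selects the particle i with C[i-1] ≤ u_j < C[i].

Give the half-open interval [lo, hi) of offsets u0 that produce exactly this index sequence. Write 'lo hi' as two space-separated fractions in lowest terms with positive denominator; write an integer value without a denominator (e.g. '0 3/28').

C = [3/44, 9/44, 7/22, 19/44, 7/11, 9/11, 1]
j=0 picked index 0: u0 ∈ [0, 3/44)
j=1 picked index 1: u0 ∈ [-23/308, 19/308)
j=2 picked index 3: u0 ∈ [5/154, 45/308)
j=3 picked index 4: u0 ∈ [1/308, 16/77)
j=4 picked index 4: u0 ∈ [-43/308, 5/77)
j=5 picked index 5: u0 ∈ [-6/77, 8/77)
j=6 picked index 6: u0 ∈ [-3/77, 1/7)
intersection: [5/154, 19/308)

5/154 19/308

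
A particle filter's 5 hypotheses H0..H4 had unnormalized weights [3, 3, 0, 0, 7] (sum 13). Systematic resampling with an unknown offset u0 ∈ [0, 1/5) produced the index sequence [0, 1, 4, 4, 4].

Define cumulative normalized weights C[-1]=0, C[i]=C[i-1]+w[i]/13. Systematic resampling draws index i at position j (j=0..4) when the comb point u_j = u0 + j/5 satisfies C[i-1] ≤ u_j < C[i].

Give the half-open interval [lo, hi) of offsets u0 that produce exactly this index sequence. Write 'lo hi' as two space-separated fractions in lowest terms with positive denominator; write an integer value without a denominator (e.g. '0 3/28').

4/65 1/5

C = [3/13, 6/13, 6/13, 6/13, 1]
j=0 picked index 0: u0 ∈ [0, 3/13)
j=1 picked index 1: u0 ∈ [2/65, 17/65)
j=2 picked index 4: u0 ∈ [4/65, 3/5)
j=3 picked index 4: u0 ∈ [-9/65, 2/5)
j=4 picked index 4: u0 ∈ [-22/65, 1/5)
intersection: [4/65, 1/5)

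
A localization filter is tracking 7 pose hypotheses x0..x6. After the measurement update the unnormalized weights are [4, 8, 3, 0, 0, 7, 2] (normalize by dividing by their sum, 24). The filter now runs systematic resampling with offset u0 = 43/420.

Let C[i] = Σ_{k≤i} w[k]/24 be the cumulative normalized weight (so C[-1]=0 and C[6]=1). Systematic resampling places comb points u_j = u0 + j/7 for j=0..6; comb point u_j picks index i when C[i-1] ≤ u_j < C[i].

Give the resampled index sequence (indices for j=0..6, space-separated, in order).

C = [1/6, 1/2, 5/8, 5/8, 5/8, 11/12, 1]
j=0: u_0=43/420 ∈ [0, 1/6) → index 0
j=1: u_1=103/420 ∈ [1/6, 1/2) → index 1
j=2: u_2=163/420 ∈ [1/6, 1/2) → index 1
j=3: u_3=223/420 ∈ [1/2, 5/8) → index 2
j=4: u_4=283/420 ∈ [5/8, 11/12) → index 5
j=5: u_5=49/60 ∈ [5/8, 11/12) → index 5
j=6: u_6=403/420 ∈ [11/12, 1) → index 6

0 1 1 2 5 5 6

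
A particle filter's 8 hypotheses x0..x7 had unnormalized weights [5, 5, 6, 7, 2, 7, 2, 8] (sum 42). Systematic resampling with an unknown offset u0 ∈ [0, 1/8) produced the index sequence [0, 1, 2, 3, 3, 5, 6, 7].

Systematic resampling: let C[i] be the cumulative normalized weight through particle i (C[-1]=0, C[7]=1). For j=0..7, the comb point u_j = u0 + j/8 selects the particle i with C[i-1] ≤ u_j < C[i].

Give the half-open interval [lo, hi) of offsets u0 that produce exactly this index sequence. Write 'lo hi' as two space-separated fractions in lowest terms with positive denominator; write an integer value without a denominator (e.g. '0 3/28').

1/84 1/21

C = [5/42, 5/21, 8/21, 23/42, 25/42, 16/21, 17/21, 1]
j=0 picked index 0: u0 ∈ [0, 5/42)
j=1 picked index 1: u0 ∈ [-1/168, 19/168)
j=2 picked index 2: u0 ∈ [-1/84, 11/84)
j=3 picked index 3: u0 ∈ [1/168, 29/168)
j=4 picked index 3: u0 ∈ [-5/42, 1/21)
j=5 picked index 5: u0 ∈ [-5/168, 23/168)
j=6 picked index 6: u0 ∈ [1/84, 5/84)
j=7 picked index 7: u0 ∈ [-11/168, 1/8)
intersection: [1/84, 1/21)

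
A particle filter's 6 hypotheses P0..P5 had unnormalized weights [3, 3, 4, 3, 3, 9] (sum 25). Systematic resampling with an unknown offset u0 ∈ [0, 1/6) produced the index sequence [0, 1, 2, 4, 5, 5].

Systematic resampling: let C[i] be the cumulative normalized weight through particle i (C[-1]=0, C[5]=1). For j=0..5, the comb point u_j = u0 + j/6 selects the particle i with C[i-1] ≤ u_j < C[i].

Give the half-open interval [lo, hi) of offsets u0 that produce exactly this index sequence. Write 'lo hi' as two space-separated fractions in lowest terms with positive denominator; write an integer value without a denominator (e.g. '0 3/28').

C = [3/25, 6/25, 2/5, 13/25, 16/25, 1]
j=0 picked index 0: u0 ∈ [0, 3/25)
j=1 picked index 1: u0 ∈ [-7/150, 11/150)
j=2 picked index 2: u0 ∈ [-7/75, 1/15)
j=3 picked index 4: u0 ∈ [1/50, 7/50)
j=4 picked index 5: u0 ∈ [-2/75, 1/3)
j=5 picked index 5: u0 ∈ [-29/150, 1/6)
intersection: [1/50, 1/15)

1/50 1/15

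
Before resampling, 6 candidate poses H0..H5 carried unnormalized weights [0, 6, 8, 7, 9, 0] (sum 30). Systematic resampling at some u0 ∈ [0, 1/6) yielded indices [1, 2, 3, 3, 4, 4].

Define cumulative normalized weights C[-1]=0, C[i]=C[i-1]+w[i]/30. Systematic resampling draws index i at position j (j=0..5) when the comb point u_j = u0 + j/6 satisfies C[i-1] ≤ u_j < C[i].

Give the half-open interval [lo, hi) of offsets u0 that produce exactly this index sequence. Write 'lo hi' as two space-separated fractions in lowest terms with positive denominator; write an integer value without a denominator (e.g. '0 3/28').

C = [0, 1/5, 7/15, 7/10, 1, 1]
j=0 picked index 1: u0 ∈ [0, 1/5)
j=1 picked index 2: u0 ∈ [1/30, 3/10)
j=2 picked index 3: u0 ∈ [2/15, 11/30)
j=3 picked index 3: u0 ∈ [-1/30, 1/5)
j=4 picked index 4: u0 ∈ [1/30, 1/3)
j=5 picked index 4: u0 ∈ [-2/15, 1/6)
intersection: [2/15, 1/6)

2/15 1/6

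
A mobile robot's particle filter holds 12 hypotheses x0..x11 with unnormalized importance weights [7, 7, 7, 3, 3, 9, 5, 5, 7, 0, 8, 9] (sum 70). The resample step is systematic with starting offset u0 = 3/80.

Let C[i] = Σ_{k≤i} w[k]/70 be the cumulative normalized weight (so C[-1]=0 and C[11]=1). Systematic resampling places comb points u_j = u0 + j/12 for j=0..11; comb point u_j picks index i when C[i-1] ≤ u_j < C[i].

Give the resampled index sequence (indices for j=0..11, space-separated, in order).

0 1 2 2 4 5 6 7 8 10 10 11

C = [1/10, 1/5, 3/10, 12/35, 27/70, 18/35, 41/70, 23/35, 53/70, 53/70, 61/70, 1]
j=0: u_0=3/80 ∈ [0, 1/10) → index 0
j=1: u_1=29/240 ∈ [1/10, 1/5) → index 1
j=2: u_2=49/240 ∈ [1/5, 3/10) → index 2
j=3: u_3=23/80 ∈ [1/5, 3/10) → index 2
j=4: u_4=89/240 ∈ [12/35, 27/70) → index 4
j=5: u_5=109/240 ∈ [27/70, 18/35) → index 5
j=6: u_6=43/80 ∈ [18/35, 41/70) → index 6
j=7: u_7=149/240 ∈ [41/70, 23/35) → index 7
j=8: u_8=169/240 ∈ [23/35, 53/70) → index 8
j=9: u_9=63/80 ∈ [53/70, 61/70) → index 10
j=10: u_10=209/240 ∈ [53/70, 61/70) → index 10
j=11: u_11=229/240 ∈ [61/70, 1) → index 11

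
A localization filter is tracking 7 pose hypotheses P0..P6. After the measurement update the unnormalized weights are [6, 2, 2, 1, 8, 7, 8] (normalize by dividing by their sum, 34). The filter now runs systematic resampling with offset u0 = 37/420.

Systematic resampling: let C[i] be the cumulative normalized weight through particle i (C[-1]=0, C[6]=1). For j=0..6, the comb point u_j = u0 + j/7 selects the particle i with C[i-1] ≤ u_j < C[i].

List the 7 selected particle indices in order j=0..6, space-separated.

0 1 4 4 5 6 6

C = [3/17, 4/17, 5/17, 11/34, 19/34, 13/17, 1]
j=0: u_0=37/420 ∈ [0, 3/17) → index 0
j=1: u_1=97/420 ∈ [3/17, 4/17) → index 1
j=2: u_2=157/420 ∈ [11/34, 19/34) → index 4
j=3: u_3=31/60 ∈ [11/34, 19/34) → index 4
j=4: u_4=277/420 ∈ [19/34, 13/17) → index 5
j=5: u_5=337/420 ∈ [13/17, 1) → index 6
j=6: u_6=397/420 ∈ [13/17, 1) → index 6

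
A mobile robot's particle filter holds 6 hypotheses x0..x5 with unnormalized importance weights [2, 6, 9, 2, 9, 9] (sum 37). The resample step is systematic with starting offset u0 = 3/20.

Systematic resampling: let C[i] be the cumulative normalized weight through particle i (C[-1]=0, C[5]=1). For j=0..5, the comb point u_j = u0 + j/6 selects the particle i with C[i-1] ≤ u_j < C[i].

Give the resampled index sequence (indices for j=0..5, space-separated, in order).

C = [2/37, 8/37, 17/37, 19/37, 28/37, 1]
j=0: u_0=3/20 ∈ [2/37, 8/37) → index 1
j=1: u_1=19/60 ∈ [8/37, 17/37) → index 2
j=2: u_2=29/60 ∈ [17/37, 19/37) → index 3
j=3: u_3=13/20 ∈ [19/37, 28/37) → index 4
j=4: u_4=49/60 ∈ [28/37, 1) → index 5
j=5: u_5=59/60 ∈ [28/37, 1) → index 5

1 2 3 4 5 5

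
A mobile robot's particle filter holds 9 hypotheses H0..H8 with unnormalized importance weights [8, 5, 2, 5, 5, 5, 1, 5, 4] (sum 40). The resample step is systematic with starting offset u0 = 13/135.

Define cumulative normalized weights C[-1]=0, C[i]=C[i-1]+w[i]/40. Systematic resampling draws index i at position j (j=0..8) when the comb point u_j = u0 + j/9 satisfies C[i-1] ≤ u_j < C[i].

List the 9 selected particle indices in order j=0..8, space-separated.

0 1 1 3 4 5 6 7 8

C = [1/5, 13/40, 3/8, 1/2, 5/8, 3/4, 31/40, 9/10, 1]
j=0: u_0=13/135 ∈ [0, 1/5) → index 0
j=1: u_1=28/135 ∈ [1/5, 13/40) → index 1
j=2: u_2=43/135 ∈ [1/5, 13/40) → index 1
j=3: u_3=58/135 ∈ [3/8, 1/2) → index 3
j=4: u_4=73/135 ∈ [1/2, 5/8) → index 4
j=5: u_5=88/135 ∈ [5/8, 3/4) → index 5
j=6: u_6=103/135 ∈ [3/4, 31/40) → index 6
j=7: u_7=118/135 ∈ [31/40, 9/10) → index 7
j=8: u_8=133/135 ∈ [9/10, 1) → index 8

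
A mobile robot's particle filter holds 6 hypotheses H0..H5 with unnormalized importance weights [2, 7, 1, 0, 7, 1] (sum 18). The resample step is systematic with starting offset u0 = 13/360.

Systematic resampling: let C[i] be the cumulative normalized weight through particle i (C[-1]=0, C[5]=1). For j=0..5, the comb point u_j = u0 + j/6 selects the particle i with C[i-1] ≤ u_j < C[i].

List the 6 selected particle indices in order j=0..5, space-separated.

C = [1/9, 1/2, 5/9, 5/9, 17/18, 1]
j=0: u_0=13/360 ∈ [0, 1/9) → index 0
j=1: u_1=73/360 ∈ [1/9, 1/2) → index 1
j=2: u_2=133/360 ∈ [1/9, 1/2) → index 1
j=3: u_3=193/360 ∈ [1/2, 5/9) → index 2
j=4: u_4=253/360 ∈ [5/9, 17/18) → index 4
j=5: u_5=313/360 ∈ [5/9, 17/18) → index 4

0 1 1 2 4 4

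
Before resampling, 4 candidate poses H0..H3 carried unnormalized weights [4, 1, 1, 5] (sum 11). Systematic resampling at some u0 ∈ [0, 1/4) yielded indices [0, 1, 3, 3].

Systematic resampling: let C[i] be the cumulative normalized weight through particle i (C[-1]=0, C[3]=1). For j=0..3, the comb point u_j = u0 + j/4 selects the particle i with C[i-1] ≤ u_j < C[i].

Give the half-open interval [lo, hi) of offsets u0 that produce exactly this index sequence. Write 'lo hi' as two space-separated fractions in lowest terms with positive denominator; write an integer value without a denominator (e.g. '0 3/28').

C = [4/11, 5/11, 6/11, 1]
j=0 picked index 0: u0 ∈ [0, 4/11)
j=1 picked index 1: u0 ∈ [5/44, 9/44)
j=2 picked index 3: u0 ∈ [1/22, 1/2)
j=3 picked index 3: u0 ∈ [-9/44, 1/4)
intersection: [5/44, 9/44)

5/44 9/44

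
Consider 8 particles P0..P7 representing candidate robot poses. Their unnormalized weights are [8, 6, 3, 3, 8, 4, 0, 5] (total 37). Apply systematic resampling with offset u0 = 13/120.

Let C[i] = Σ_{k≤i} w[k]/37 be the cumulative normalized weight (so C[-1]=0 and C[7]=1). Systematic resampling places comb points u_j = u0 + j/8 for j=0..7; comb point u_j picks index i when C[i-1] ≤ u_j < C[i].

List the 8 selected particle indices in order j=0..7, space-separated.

C = [8/37, 14/37, 17/37, 20/37, 28/37, 32/37, 32/37, 1]
j=0: u_0=13/120 ∈ [0, 8/37) → index 0
j=1: u_1=7/30 ∈ [8/37, 14/37) → index 1
j=2: u_2=43/120 ∈ [8/37, 14/37) → index 1
j=3: u_3=29/60 ∈ [17/37, 20/37) → index 3
j=4: u_4=73/120 ∈ [20/37, 28/37) → index 4
j=5: u_5=11/15 ∈ [20/37, 28/37) → index 4
j=6: u_6=103/120 ∈ [28/37, 32/37) → index 5
j=7: u_7=59/60 ∈ [32/37, 1) → index 7

0 1 1 3 4 4 5 7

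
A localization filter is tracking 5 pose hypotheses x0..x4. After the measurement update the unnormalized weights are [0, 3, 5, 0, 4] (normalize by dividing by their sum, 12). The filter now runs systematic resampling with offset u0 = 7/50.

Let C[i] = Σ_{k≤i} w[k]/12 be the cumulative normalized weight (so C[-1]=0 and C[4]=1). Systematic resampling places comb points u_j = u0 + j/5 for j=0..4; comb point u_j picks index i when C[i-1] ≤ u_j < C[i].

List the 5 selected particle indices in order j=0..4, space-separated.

C = [0, 1/4, 2/3, 2/3, 1]
j=0: u_0=7/50 ∈ [0, 1/4) → index 1
j=1: u_1=17/50 ∈ [1/4, 2/3) → index 2
j=2: u_2=27/50 ∈ [1/4, 2/3) → index 2
j=3: u_3=37/50 ∈ [2/3, 1) → index 4
j=4: u_4=47/50 ∈ [2/3, 1) → index 4

1 2 2 4 4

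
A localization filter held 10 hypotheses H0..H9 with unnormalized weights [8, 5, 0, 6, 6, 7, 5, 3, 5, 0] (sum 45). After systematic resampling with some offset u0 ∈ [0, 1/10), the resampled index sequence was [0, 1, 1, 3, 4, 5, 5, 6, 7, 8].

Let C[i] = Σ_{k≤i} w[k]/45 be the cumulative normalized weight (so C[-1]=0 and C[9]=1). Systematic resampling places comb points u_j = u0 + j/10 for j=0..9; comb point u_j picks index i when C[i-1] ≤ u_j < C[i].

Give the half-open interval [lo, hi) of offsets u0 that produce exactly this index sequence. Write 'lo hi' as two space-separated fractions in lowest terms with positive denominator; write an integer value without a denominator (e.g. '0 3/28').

C = [8/45, 13/45, 13/45, 19/45, 5/9, 32/45, 37/45, 8/9, 1, 1]
j=0 picked index 0: u0 ∈ [0, 8/45)
j=1 picked index 1: u0 ∈ [7/90, 17/90)
j=2 picked index 1: u0 ∈ [-1/45, 4/45)
j=3 picked index 3: u0 ∈ [-1/90, 11/90)
j=4 picked index 4: u0 ∈ [1/45, 7/45)
j=5 picked index 5: u0 ∈ [1/18, 19/90)
j=6 picked index 5: u0 ∈ [-2/45, 1/9)
j=7 picked index 6: u0 ∈ [1/90, 11/90)
j=8 picked index 7: u0 ∈ [1/45, 4/45)
j=9 picked index 8: u0 ∈ [-1/90, 1/10)
intersection: [7/90, 4/45)

7/90 4/45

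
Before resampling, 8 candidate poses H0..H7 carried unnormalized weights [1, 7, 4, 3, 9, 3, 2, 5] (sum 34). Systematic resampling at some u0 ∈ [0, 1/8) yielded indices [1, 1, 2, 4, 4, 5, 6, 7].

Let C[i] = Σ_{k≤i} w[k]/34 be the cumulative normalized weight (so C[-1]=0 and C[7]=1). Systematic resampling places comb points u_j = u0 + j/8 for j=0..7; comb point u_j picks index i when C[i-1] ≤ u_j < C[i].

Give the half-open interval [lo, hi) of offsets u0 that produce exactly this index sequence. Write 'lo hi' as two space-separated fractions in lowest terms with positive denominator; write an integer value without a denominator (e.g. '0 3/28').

11/136 7/68

C = [1/34, 4/17, 6/17, 15/34, 12/17, 27/34, 29/34, 1]
j=0 picked index 1: u0 ∈ [1/34, 4/17)
j=1 picked index 1: u0 ∈ [-13/136, 15/136)
j=2 picked index 2: u0 ∈ [-1/68, 7/68)
j=3 picked index 4: u0 ∈ [9/136, 45/136)
j=4 picked index 4: u0 ∈ [-1/17, 7/34)
j=5 picked index 5: u0 ∈ [11/136, 23/136)
j=6 picked index 6: u0 ∈ [3/68, 7/68)
j=7 picked index 7: u0 ∈ [-3/136, 1/8)
intersection: [11/136, 7/68)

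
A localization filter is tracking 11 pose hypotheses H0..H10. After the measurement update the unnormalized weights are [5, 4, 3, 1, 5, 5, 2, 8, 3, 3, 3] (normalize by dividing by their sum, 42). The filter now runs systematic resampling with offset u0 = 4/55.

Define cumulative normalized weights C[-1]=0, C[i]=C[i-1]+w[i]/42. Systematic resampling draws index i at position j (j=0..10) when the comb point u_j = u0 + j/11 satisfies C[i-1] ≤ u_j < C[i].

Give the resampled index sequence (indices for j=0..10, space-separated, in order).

C = [5/42, 3/14, 2/7, 13/42, 3/7, 23/42, 25/42, 11/14, 6/7, 13/14, 1]
j=0: u_0=4/55 ∈ [0, 5/42) → index 0
j=1: u_1=9/55 ∈ [5/42, 3/14) → index 1
j=2: u_2=14/55 ∈ [3/14, 2/7) → index 2
j=3: u_3=19/55 ∈ [13/42, 3/7) → index 4
j=4: u_4=24/55 ∈ [3/7, 23/42) → index 5
j=5: u_5=29/55 ∈ [3/7, 23/42) → index 5
j=6: u_6=34/55 ∈ [25/42, 11/14) → index 7
j=7: u_7=39/55 ∈ [25/42, 11/14) → index 7
j=8: u_8=4/5 ∈ [11/14, 6/7) → index 8
j=9: u_9=49/55 ∈ [6/7, 13/14) → index 9
j=10: u_10=54/55 ∈ [13/14, 1) → index 10

0 1 2 4 5 5 7 7 8 9 10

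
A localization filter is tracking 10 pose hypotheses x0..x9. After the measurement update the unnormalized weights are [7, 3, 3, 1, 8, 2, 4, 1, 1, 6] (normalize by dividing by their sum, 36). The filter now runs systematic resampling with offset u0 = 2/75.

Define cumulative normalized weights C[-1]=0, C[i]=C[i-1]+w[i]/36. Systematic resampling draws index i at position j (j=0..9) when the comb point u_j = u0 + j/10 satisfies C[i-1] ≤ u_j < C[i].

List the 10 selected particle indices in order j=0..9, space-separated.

0 0 1 2 4 4 5 6 8 9

C = [7/36, 5/18, 13/36, 7/18, 11/18, 2/3, 7/9, 29/36, 5/6, 1]
j=0: u_0=2/75 ∈ [0, 7/36) → index 0
j=1: u_1=19/150 ∈ [0, 7/36) → index 0
j=2: u_2=17/75 ∈ [7/36, 5/18) → index 1
j=3: u_3=49/150 ∈ [5/18, 13/36) → index 2
j=4: u_4=32/75 ∈ [7/18, 11/18) → index 4
j=5: u_5=79/150 ∈ [7/18, 11/18) → index 4
j=6: u_6=47/75 ∈ [11/18, 2/3) → index 5
j=7: u_7=109/150 ∈ [2/3, 7/9) → index 6
j=8: u_8=62/75 ∈ [29/36, 5/6) → index 8
j=9: u_9=139/150 ∈ [5/6, 1) → index 9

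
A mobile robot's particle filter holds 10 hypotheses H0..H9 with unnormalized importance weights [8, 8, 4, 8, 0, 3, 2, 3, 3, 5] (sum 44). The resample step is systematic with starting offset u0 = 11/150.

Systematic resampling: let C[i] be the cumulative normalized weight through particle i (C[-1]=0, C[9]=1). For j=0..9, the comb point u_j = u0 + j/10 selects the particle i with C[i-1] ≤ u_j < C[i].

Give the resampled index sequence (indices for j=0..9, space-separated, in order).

C = [2/11, 4/11, 5/11, 7/11, 7/11, 31/44, 3/4, 9/11, 39/44, 1]
j=0: u_0=11/150 ∈ [0, 2/11) → index 0
j=1: u_1=13/75 ∈ [0, 2/11) → index 0
j=2: u_2=41/150 ∈ [2/11, 4/11) → index 1
j=3: u_3=28/75 ∈ [4/11, 5/11) → index 2
j=4: u_4=71/150 ∈ [5/11, 7/11) → index 3
j=5: u_5=43/75 ∈ [5/11, 7/11) → index 3
j=6: u_6=101/150 ∈ [7/11, 31/44) → index 5
j=7: u_7=58/75 ∈ [3/4, 9/11) → index 7
j=8: u_8=131/150 ∈ [9/11, 39/44) → index 8
j=9: u_9=73/75 ∈ [39/44, 1) → index 9

0 0 1 2 3 3 5 7 8 9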